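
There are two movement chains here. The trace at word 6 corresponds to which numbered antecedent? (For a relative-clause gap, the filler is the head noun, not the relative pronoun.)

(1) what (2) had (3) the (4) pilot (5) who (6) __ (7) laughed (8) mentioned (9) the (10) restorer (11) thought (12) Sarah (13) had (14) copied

4

The marked gap is inside the relative clause, the subject of "laughed".
Its filler is the head noun "pilot" (via "who"), at word 4.
(The other dependency links word 1 to a gap after word 14.)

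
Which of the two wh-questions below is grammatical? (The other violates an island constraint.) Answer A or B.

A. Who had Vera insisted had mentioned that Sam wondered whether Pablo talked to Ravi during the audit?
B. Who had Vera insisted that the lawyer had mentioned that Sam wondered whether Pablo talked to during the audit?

A

In B, the wh-phrase is extracted from inside a wh-island (introduced by "whether"), which blocks movement.
In A, the extraction path crosses only that-complement boundaries, which are transparent.
So A is grammatical.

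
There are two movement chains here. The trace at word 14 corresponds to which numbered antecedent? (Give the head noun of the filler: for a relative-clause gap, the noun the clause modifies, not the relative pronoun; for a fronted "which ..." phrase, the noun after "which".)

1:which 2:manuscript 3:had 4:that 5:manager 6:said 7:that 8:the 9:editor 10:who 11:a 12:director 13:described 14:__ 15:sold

The marked gap is inside the relative clause, the direct object of "described".
Its filler is the head noun "editor" (via "who"), at word 9.
(The other dependency links word 2 to a gap after word 15.)

9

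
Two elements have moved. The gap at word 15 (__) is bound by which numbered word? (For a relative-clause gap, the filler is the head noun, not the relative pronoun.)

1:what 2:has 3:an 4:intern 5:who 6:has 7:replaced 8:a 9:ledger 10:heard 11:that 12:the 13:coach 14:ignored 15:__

1

The marked gap is the direct object of "ignored".
Its filler is the fronted wh-phrase "what", at word 1.
(The other dependency links word 4 to a gap after word 5.)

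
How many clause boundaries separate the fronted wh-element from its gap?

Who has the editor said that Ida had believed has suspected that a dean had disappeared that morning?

2

"who" is extracted from the subject of "suspected".
Boundaries crossed, outermost first: [that], [Ø] — 2 in total.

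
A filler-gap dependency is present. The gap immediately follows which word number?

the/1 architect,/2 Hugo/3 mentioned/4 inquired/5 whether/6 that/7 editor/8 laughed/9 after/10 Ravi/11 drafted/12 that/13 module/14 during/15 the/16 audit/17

4

The displaced element is "the architect" (word 2).
It is linked across 1 clause boundary (Ø).
It functions as the subject of "inquired", so the gap sits immediately after word 4 ("mentioned").
Base order: Hugo mentioned that the architect inquired whether that editor laughed after Ravi drafted that module during the audit.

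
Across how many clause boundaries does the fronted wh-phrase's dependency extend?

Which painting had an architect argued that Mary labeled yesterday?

1

"which painting" is extracted from the object of "labeled".
Boundaries crossed, outermost first: [that] — 1 in total.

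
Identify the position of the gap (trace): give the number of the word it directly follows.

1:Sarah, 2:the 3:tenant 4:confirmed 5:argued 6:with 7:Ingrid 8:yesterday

4

The displaced element is "Sarah" (word 1).
It is linked across 1 clause boundary (Ø).
It functions as the subject of "argued", so the gap sits immediately after word 4 ("confirmed").
Base order: The tenant confirmed that Sarah argued with Ingrid yesterday.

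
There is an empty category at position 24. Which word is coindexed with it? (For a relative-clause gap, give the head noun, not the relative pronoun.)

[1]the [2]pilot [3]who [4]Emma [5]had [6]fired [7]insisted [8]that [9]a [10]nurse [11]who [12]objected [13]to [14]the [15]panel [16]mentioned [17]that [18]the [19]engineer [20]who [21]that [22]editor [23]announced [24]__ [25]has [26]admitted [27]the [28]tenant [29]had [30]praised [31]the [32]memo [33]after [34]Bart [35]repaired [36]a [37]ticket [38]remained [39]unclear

The gap at 24 is the subject of "admitted", inside a relative clause.
The relative pronoun is "who" (word 20); it is bound by the head noun immediately before it.
Its filler is the head noun "engineer", at word 19.

19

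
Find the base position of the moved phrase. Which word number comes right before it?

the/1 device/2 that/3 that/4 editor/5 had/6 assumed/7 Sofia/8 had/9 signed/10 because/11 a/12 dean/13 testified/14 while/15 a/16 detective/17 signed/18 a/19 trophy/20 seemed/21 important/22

The displaced element is "the device" (word 2).
It is linked across 1 clause boundary (Ø).
It functions as the direct object of "signed", so the gap sits immediately after word 10 ("signed").
Base order: That editor had assumed Sofia had signed the device because a dean testified while a detective signed a trophy.

10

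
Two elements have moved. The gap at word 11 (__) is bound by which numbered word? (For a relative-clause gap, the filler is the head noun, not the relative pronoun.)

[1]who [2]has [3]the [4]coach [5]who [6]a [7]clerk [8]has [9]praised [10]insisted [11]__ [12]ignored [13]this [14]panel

The marked gap is the subject of "ignored".
Its filler is the fronted wh-phrase "who", at word 1.
(The other dependency links word 4 to a gap after word 9.)

1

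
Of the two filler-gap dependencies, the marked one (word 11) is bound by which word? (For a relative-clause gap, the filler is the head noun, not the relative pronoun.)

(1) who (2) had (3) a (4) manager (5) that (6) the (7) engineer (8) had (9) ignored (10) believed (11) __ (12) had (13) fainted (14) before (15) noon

1

The marked gap is the subject of "fainted".
Its filler is the fronted wh-phrase "who", at word 1.
(The other dependency links word 4 to a gap after word 9.)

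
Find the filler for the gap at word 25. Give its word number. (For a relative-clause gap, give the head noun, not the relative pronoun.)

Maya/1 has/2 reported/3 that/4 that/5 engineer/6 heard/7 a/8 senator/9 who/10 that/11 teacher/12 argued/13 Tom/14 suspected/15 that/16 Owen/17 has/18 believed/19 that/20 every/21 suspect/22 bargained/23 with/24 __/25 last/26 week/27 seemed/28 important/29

The gap at 25 is the prepositional object of "bargained", inside a relative clause.
The relative pronoun is "who" (word 10); it is bound by the head noun immediately before it.
Its filler is the head noun "senator", at word 9.

9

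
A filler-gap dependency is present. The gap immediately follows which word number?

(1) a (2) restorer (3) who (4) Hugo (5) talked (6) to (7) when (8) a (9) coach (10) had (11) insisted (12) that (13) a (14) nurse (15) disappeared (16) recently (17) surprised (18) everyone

The displaced element is "a restorer" (word 2).
It functions as the object of the preposition "to" of "talked", so the gap sits immediately after word 6 ("to").
Base order: Hugo talked to a restorer when a coach had insisted that a nurse disappeared recently.

6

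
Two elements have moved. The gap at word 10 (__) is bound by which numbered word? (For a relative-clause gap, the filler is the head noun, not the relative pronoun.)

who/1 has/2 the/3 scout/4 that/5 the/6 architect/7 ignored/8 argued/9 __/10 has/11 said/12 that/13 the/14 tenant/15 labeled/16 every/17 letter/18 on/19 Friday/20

1

The marked gap is the subject of "said".
Its filler is the fronted wh-phrase "who", at word 1.
(The other dependency links word 4 to a gap after word 8.)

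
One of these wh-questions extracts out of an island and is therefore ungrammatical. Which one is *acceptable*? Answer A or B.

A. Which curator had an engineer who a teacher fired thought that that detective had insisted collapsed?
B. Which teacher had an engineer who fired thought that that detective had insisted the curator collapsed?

In B, the wh-phrase is extracted from inside a complex-NP island (relative clause) (introduced by "who"), which blocks movement.
In A, the extraction path crosses only that-complement boundaries, which are transparent.
So A is grammatical.

A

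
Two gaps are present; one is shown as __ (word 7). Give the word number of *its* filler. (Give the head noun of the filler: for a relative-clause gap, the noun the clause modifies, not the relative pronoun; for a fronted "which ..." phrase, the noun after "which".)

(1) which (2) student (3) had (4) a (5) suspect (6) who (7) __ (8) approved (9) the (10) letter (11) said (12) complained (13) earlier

The marked gap is inside the relative clause, the subject of "approved".
Its filler is the head noun "suspect" (via "who"), at word 5.
(The other dependency links word 2 to a gap after word 11.)

5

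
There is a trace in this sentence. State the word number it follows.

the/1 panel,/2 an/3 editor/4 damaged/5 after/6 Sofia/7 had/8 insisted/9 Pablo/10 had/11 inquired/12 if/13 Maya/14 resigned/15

5

The displaced element is "the panel" (word 2).
It functions as the direct object of "damaged", so the gap sits immediately after word 5 ("damaged").
Base order: An editor damaged the panel after Sofia had insisted Pablo had inquired if Maya resigned.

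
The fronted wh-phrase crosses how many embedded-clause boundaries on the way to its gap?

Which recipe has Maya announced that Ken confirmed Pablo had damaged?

"which recipe" is extracted from the object of "damaged".
Boundaries crossed, outermost first: [that], [Ø] — 2 in total.

2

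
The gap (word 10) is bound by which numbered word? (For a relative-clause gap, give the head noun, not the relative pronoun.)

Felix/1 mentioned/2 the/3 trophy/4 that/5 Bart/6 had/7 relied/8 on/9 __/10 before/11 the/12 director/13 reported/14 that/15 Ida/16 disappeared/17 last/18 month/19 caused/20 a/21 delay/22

The gap at 10 is the prepositional object of "relied", inside a relative clause.
The relative pronoun is "that" (word 5); it is bound by the head noun immediately before it.
Its filler is the head noun "trophy", at word 4.

4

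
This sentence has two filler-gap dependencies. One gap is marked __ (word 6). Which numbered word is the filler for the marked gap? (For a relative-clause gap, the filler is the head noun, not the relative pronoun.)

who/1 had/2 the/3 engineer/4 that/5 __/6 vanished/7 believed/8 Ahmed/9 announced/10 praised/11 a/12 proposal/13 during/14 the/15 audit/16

4

The marked gap is inside the relative clause, the subject of "vanished".
Its filler is the head noun "engineer" (via "that"), at word 4.
(The other dependency links word 1 to a gap after word 10.)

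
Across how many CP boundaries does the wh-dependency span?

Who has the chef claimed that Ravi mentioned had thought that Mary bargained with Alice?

2

"who" is extracted from the subject of "thought".
Boundaries crossed, outermost first: [that], [Ø] — 2 in total.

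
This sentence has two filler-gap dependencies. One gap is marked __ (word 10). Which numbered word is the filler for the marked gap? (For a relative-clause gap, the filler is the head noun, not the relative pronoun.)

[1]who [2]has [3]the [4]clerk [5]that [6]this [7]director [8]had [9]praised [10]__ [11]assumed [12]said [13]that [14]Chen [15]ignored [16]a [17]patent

The marked gap is inside the relative clause, the direct object of "praised".
Its filler is the head noun "clerk" (via "that"), at word 4.
(The other dependency links word 1 to a gap after word 11.)

4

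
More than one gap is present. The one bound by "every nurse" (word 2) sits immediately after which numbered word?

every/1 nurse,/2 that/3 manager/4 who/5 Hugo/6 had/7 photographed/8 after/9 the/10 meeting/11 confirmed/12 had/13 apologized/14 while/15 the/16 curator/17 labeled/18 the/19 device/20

The displaced element is "every nurse" (word 2).
It is linked across 1 clause boundary (Ø).
It functions as the subject of "apologized", so the gap sits immediately after word 12 ("confirmed").
Base order: That manager who Hugo had photographed after the meeting confirmed that every nurse had apologized while the curator labeled the device.

12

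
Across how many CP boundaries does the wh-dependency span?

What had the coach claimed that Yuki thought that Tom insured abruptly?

"what" is extracted from the object of "insured".
Boundaries crossed, outermost first: [that], [that] — 2 in total.

2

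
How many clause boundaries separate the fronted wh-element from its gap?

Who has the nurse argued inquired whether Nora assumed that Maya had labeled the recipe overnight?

"who" is extracted from the subject of "inquired".
Boundaries crossed, outermost first: [Ø] — 1 in total.

1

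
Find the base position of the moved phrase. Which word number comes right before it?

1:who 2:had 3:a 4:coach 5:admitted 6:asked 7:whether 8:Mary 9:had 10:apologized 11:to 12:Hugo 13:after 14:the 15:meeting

5

The displaced element is "who" (word 1).
It is linked across 1 clause boundary (Ø).
It functions as the subject of "asked", so the gap sits immediately after word 5 ("admitted").
Base order: A coach had admitted that who asked whether Mary had apologized to Hugo after the meeting.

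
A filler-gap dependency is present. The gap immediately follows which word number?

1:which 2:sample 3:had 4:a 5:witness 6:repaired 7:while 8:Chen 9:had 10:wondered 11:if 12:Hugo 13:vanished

The displaced element is "which sample" (word 2).
It functions as the direct object of "repaired", so the gap sits immediately after word 6 ("repaired").
Base order: A witness had repaired which sample while Chen had wondered if Hugo vanished.

6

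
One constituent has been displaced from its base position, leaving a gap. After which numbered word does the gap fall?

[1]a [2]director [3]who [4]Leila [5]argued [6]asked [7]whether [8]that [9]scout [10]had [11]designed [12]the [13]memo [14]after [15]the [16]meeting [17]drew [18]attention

5

The displaced element is "a director" (word 2).
It is linked across 1 clause boundary (Ø).
It functions as the subject of "asked", so the gap sits immediately after word 5 ("argued").
Base order: Leila argued a director asked whether that scout had designed the memo after the meeting.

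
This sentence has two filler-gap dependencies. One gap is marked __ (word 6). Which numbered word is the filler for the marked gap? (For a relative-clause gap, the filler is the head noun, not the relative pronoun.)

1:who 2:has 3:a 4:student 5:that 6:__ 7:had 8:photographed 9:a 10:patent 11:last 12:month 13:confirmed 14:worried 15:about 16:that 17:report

The marked gap is inside the relative clause, the subject of "photographed".
Its filler is the head noun "student" (via "that"), at word 4.
(The other dependency links word 1 to a gap after word 13.)

4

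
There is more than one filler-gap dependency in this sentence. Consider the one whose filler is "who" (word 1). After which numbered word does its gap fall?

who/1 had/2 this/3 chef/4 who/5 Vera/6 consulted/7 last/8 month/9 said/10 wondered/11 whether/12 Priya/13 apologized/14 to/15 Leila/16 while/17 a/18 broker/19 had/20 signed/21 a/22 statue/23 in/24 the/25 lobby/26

10

The displaced element is "who" (word 1).
It is linked across 1 clause boundary (Ø).
It functions as the subject of "wondered", so the gap sits immediately after word 10 ("said").
Base order: This chef who Vera consulted last month had said who wondered whether Priya apologized to Leila while a broker had signed a statue in the lobby.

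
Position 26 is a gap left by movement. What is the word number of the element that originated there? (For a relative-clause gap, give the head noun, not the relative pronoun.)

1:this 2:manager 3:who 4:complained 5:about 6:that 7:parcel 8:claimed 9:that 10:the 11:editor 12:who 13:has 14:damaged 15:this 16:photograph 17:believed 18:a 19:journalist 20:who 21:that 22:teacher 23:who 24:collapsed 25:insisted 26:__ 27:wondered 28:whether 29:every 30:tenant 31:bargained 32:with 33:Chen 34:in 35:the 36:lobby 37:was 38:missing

The gap at 26 is the subject of "wondered", inside a relative clause.
The relative pronoun is "who" (word 20); it is bound by the head noun immediately before it.
Its filler is the head noun "journalist", at word 19.

19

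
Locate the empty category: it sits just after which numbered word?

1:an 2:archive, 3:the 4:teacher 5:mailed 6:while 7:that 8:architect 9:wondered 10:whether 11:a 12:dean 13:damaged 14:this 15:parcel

The displaced element is "an archive" (word 2).
It functions as the direct object of "mailed", so the gap sits immediately after word 5 ("mailed").
Base order: The teacher mailed an archive while that architect wondered whether a dean damaged this parcel.

5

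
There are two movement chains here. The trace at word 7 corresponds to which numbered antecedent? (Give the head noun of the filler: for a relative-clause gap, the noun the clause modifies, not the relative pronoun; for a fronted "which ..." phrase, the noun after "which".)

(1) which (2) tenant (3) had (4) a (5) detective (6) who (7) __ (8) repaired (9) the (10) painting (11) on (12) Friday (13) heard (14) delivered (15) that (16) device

The marked gap is inside the relative clause, the subject of "repaired".
Its filler is the head noun "detective" (via "who"), at word 5.
(The other dependency links word 2 to a gap after word 13.)

5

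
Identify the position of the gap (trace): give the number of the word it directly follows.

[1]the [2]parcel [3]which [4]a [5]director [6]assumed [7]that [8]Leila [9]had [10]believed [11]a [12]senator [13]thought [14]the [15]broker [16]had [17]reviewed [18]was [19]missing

The displaced element is "the parcel" (word 2).
It is linked across 3 clause boundaries (that → Ø → Ø).
It functions as the direct object of "reviewed", so the gap sits immediately after word 17 ("reviewed").
Base order: A director assumed that Leila had believed a senator thought the broker had reviewed the parcel.

17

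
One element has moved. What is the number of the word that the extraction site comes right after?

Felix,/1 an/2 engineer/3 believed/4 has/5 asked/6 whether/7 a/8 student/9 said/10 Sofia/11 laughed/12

The displaced element is "Felix" (word 1).
It is linked across 1 clause boundary (Ø).
It functions as the subject of "asked", so the gap sits immediately after word 4 ("believed").
Base order: An engineer believed that Felix has asked whether a student said Sofia laughed.

4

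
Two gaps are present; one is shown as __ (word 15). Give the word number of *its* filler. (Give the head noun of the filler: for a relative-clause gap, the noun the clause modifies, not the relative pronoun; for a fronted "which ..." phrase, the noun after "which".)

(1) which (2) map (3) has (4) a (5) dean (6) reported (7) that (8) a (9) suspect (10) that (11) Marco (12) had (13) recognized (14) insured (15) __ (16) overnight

2

The marked gap is the direct object of "insured".
Its filler is the fronted wh-phrase "which map", at word 2.
(The other dependency links word 9 to a gap after word 13.)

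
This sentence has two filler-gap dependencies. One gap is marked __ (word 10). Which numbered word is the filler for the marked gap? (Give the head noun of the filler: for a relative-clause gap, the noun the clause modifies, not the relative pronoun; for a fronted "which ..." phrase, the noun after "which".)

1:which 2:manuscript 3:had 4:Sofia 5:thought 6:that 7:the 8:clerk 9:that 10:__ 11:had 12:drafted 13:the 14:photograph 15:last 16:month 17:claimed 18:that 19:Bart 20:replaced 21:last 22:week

8

The marked gap is inside the relative clause, the subject of "drafted".
Its filler is the head noun "clerk" (via "that"), at word 8.
(The other dependency links word 2 to a gap after word 20.)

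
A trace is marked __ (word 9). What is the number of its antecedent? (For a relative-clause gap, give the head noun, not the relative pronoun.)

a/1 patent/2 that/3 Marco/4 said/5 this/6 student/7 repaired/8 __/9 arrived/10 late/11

The gap at 9 is the object of "repaired", inside a relative clause.
The relative pronoun is "that" (word 3); it is bound by the head noun immediately before it.
Its filler is the head noun "patent", at word 2.

2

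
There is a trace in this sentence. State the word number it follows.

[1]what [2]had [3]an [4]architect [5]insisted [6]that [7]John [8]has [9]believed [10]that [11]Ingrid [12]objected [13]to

13

The displaced element is "what" (word 1).
It is linked across 2 clause boundaries (that → that).
It functions as the object of the preposition "to" of "objected", so the gap sits immediately after word 13 ("to").
Base order: An architect had insisted that John has believed that Ingrid objected to what.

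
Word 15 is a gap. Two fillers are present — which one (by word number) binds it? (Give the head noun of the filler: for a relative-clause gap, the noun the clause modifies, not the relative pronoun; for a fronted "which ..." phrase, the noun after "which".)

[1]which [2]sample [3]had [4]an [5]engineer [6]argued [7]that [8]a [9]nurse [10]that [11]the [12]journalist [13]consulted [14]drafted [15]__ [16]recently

The marked gap is the direct object of "drafted".
Its filler is the fronted wh-phrase "which sample", at word 2.
(The other dependency links word 9 to a gap after word 13.)

2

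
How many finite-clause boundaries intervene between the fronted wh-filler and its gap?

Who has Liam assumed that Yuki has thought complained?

"who" is extracted from the subject of "complained".
Boundaries crossed, outermost first: [that], [Ø] — 2 in total.

2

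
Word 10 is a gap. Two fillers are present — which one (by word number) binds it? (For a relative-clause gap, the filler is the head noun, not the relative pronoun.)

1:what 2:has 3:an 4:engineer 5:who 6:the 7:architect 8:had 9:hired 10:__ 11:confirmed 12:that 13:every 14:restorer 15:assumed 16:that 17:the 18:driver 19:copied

The marked gap is inside the relative clause, the direct object of "hired".
Its filler is the head noun "engineer" (via "who"), at word 4.
(The other dependency links word 1 to a gap after word 19.)

4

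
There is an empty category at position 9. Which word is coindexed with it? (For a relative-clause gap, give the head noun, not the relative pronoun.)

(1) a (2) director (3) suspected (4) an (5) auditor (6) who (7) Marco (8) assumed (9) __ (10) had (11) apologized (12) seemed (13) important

The gap at 9 is the subject of "apologized", inside a relative clause.
The relative pronoun is "who" (word 6); it is bound by the head noun immediately before it.
Its filler is the head noun "auditor", at word 5.

5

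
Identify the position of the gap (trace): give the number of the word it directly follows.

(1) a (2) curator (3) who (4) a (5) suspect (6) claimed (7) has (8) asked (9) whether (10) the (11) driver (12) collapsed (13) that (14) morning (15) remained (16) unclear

The displaced element is "a curator" (word 2).
It is linked across 1 clause boundary (Ø).
It functions as the subject of "asked", so the gap sits immediately after word 6 ("claimed").
Base order: A suspect claimed that a curator has asked whether the driver collapsed that morning.

6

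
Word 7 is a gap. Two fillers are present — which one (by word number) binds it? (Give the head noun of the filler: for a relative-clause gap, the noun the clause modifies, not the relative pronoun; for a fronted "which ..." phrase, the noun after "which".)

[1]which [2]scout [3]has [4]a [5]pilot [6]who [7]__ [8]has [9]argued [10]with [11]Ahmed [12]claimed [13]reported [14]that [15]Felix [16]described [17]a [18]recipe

5

The marked gap is inside the relative clause, the subject of "argued".
Its filler is the head noun "pilot" (via "who"), at word 5.
(The other dependency links word 2 to a gap after word 12.)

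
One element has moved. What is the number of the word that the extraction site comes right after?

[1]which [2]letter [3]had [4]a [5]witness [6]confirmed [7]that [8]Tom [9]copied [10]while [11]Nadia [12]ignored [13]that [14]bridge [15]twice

9

The displaced element is "which letter" (word 2).
It is linked across 1 clause boundary (that).
It functions as the direct object of "copied", so the gap sits immediately after word 9 ("copied").
Base order: A witness had confirmed that Tom copied which letter while Nadia ignored that bridge twice.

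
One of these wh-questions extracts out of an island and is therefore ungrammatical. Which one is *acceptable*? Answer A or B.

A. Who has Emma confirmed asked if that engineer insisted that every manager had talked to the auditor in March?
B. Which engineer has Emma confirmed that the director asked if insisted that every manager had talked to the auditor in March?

A

In B, the wh-phrase is extracted from inside a wh-island (introduced by "if"), which blocks movement.
In A, the extraction path crosses only that-complement boundaries, which are transparent.
So A is grammatical.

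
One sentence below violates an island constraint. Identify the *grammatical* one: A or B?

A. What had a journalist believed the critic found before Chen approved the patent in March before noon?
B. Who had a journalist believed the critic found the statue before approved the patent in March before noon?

A

In B, the wh-phrase is extracted from inside an adjunct island (introduced by "before"), which blocks movement.
In A, the extraction path crosses only that-complement boundaries, which are transparent.
So A is grammatical.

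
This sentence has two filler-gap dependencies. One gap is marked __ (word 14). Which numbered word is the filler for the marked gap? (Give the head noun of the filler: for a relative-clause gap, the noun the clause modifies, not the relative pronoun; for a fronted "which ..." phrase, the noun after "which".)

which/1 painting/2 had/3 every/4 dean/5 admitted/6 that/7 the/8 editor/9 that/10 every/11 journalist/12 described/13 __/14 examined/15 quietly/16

9

The marked gap is inside the relative clause, the direct object of "described".
Its filler is the head noun "editor" (via "that"), at word 9.
(The other dependency links word 2 to a gap after word 15.)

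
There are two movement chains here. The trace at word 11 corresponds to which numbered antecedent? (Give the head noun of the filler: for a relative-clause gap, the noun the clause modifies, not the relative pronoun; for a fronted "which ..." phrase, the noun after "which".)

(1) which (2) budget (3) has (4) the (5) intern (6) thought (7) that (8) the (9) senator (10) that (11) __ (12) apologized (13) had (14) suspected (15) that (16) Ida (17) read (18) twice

9

The marked gap is inside the relative clause, the subject of "apologized".
Its filler is the head noun "senator" (via "that"), at word 9.
(The other dependency links word 2 to a gap after word 17.)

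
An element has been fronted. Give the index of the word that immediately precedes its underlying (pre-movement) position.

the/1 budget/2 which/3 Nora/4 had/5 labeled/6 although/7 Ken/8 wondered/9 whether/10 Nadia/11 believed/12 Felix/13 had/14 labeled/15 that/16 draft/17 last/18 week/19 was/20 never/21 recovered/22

The displaced element is "the budget" (word 2).
It functions as the direct object of "labeled", so the gap sits immediately after word 6 ("labeled").
Base order: Nora had labeled the budget although Ken wondered whether Nadia believed Felix had labeled that draft last week.

6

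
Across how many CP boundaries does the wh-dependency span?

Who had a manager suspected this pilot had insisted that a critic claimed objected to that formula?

3

"who" is extracted from the subject of "objected".
Boundaries crossed, outermost first: [Ø], [that], [Ø] — 3 in total.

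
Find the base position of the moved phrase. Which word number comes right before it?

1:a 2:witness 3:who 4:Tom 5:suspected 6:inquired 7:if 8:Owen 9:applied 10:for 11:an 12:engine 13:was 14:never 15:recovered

5

The displaced element is "a witness" (word 2).
It is linked across 1 clause boundary (Ø).
It functions as the subject of "inquired", so the gap sits immediately after word 5 ("suspected").
Base order: Tom suspected a witness inquired if Owen applied for an engine.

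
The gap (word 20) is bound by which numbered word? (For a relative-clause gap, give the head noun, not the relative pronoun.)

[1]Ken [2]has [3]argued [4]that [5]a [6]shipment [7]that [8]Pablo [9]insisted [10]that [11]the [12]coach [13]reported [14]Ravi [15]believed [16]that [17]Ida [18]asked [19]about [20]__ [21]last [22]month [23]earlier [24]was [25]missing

6

The gap at 20 is the prepositional object of "asked", inside a relative clause.
The relative pronoun is "that" (word 7); it is bound by the head noun immediately before it.
Its filler is the head noun "shipment", at word 6.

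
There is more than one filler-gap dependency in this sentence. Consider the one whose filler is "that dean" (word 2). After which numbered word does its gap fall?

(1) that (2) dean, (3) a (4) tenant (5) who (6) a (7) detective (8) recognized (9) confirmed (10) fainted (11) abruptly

9

The displaced element is "that dean" (word 2).
It is linked across 1 clause boundary (Ø).
It functions as the subject of "fainted", so the gap sits immediately after word 9 ("confirmed").
Base order: A tenant who a detective recognized confirmed that that dean fainted abruptly.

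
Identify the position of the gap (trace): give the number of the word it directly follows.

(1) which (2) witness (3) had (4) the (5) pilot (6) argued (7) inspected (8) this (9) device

The displaced element is "which witness" (word 2).
It is linked across 1 clause boundary (Ø).
It functions as the subject of "inspected", so the gap sits immediately after word 6 ("argued").
Base order: The pilot had argued that which witness inspected this device.

6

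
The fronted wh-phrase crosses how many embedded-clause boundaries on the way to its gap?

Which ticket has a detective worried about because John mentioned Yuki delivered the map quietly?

"which ticket" originates inside the matrix clause — no clause boundary is crossed.

0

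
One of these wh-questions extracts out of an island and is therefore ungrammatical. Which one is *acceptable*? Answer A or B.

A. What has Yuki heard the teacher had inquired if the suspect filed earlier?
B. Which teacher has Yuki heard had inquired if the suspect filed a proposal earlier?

In A, the wh-phrase is extracted from inside a wh-island (introduced by "if"), which blocks movement.
In B, the extraction path crosses only that-complement boundaries, which are transparent.
So B is grammatical.

B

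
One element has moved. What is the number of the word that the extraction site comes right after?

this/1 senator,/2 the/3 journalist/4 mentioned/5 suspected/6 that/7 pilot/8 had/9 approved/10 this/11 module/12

5

The displaced element is "this senator" (word 2).
It is linked across 1 clause boundary (Ø).
It functions as the subject of "suspected", so the gap sits immediately after word 5 ("mentioned").
Base order: The journalist mentioned that this senator suspected that pilot had approved this module.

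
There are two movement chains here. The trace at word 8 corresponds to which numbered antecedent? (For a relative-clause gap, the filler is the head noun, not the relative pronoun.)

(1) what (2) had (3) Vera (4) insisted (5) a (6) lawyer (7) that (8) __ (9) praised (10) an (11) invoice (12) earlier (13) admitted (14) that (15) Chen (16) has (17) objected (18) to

6

The marked gap is inside the relative clause, the subject of "praised".
Its filler is the head noun "lawyer" (via "that"), at word 6.
(The other dependency links word 1 to a gap after word 18.)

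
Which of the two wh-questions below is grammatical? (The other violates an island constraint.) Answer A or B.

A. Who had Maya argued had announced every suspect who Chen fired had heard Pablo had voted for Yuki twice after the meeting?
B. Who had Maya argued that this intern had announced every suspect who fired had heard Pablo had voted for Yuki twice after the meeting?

A

In B, the wh-phrase is extracted from inside a complex-NP island (relative clause) (introduced by "who"), which blocks movement.
In A, the extraction path crosses only that-complement boundaries, which are transparent.
So A is grammatical.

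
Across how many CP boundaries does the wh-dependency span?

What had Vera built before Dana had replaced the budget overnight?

0

"what" originates inside the matrix clause — no clause boundary is crossed.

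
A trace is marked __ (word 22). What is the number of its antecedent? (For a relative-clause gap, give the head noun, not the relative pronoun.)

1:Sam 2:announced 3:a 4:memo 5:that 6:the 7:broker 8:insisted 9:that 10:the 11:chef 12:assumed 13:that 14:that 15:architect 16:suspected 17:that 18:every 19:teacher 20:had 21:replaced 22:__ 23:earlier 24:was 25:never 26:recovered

The gap at 22 is the object of "replaced", inside a relative clause.
The relative pronoun is "that" (word 5); it is bound by the head noun immediately before it.
Its filler is the head noun "memo", at word 4.

4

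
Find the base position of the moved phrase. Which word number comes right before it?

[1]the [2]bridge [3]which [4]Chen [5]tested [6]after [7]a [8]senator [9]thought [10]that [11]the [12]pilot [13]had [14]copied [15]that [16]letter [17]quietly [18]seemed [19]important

The displaced element is "the bridge" (word 2).
It functions as the direct object of "tested", so the gap sits immediately after word 5 ("tested").
Base order: Chen tested the bridge after a senator thought that the pilot had copied that letter quietly.

5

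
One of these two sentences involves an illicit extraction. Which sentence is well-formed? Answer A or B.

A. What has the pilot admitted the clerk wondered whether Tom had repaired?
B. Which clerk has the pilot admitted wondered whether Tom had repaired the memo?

In A, the wh-phrase is extracted from inside a wh-island (introduced by "whether"), which blocks movement.
In B, the extraction path crosses only that-complement boundaries, which are transparent.
So B is grammatical.

B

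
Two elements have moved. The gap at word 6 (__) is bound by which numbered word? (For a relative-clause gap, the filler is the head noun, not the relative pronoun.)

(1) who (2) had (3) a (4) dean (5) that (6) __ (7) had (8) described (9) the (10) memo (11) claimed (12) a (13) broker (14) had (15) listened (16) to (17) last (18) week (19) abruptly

The marked gap is inside the relative clause, the subject of "described".
Its filler is the head noun "dean" (via "that"), at word 4.
(The other dependency links word 1 to a gap after word 16.)

4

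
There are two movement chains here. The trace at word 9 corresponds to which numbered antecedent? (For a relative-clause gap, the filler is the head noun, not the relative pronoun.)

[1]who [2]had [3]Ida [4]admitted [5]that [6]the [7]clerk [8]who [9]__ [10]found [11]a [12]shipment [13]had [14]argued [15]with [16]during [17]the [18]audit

7

The marked gap is inside the relative clause, the subject of "found".
Its filler is the head noun "clerk" (via "who"), at word 7.
(The other dependency links word 1 to a gap after word 15.)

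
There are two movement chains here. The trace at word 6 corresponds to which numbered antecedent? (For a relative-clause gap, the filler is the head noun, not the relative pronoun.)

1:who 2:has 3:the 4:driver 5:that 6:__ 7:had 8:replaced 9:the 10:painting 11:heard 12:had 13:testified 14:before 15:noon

4

The marked gap is inside the relative clause, the subject of "replaced".
Its filler is the head noun "driver" (via "that"), at word 4.
(The other dependency links word 1 to a gap after word 11.)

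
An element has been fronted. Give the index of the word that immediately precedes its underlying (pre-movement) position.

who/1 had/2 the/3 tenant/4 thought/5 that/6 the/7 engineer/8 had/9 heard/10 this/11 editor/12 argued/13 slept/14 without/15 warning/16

13

The displaced element is "who" (word 1).
It is linked across 3 clause boundaries (that → Ø → Ø).
It functions as the subject of "slept", so the gap sits immediately after word 13 ("argued").
Base order: The tenant had thought that the engineer had heard this editor argued that who slept without warning.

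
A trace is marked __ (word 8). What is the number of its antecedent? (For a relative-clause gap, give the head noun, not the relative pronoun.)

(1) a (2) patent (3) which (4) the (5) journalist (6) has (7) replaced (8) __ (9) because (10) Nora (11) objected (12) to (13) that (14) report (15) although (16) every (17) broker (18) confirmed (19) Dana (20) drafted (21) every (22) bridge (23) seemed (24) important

2

The gap at 8 is the object of "replaced", inside a relative clause.
The relative pronoun is "which" (word 3); it is bound by the head noun immediately before it.
Its filler is the head noun "patent", at word 2.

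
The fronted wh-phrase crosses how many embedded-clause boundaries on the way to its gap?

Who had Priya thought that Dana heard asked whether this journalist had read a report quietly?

"who" is extracted from the subject of "asked".
Boundaries crossed, outermost first: [that], [Ø] — 2 in total.

2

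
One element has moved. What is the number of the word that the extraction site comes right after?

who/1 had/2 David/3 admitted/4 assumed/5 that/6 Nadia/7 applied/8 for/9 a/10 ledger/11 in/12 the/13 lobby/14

4

The displaced element is "who" (word 1).
It is linked across 1 clause boundary (Ø).
It functions as the subject of "assumed", so the gap sits immediately after word 4 ("admitted").
Base order: David had admitted that who assumed that Nadia applied for a ledger in the lobby.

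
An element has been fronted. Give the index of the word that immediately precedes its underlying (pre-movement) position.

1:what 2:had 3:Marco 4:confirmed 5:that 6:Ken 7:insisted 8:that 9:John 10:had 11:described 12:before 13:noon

The displaced element is "what" (word 1).
It is linked across 2 clause boundaries (that → that).
It functions as the direct object of "described", so the gap sits immediately after word 11 ("described").
Base order: Marco had confirmed that Ken insisted that John had described what before noon.

11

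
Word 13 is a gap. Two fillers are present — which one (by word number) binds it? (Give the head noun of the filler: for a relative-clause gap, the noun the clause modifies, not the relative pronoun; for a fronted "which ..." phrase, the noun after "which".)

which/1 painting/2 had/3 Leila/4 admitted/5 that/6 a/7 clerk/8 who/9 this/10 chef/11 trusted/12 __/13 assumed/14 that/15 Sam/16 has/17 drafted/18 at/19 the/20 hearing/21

The marked gap is inside the relative clause, the direct object of "trusted".
Its filler is the head noun "clerk" (via "who"), at word 8.
(The other dependency links word 2 to a gap after word 18.)

8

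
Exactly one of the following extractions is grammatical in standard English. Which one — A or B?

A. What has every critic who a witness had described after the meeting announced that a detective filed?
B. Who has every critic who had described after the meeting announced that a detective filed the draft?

In B, the wh-phrase is extracted from inside a complex-NP island (relative clause) (introduced by "who"), which blocks movement.
In A, the extraction path crosses only that-complement boundaries, which are transparent.
So A is grammatical.

A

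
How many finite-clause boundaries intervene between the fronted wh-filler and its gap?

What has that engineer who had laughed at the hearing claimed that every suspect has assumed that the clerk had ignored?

"what" is extracted from the object of "ignored".
Boundaries crossed, outermost first: [that], [that] — 2 in total.

2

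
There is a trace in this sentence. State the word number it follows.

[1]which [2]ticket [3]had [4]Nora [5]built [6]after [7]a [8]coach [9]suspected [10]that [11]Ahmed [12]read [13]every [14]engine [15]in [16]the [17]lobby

The displaced element is "which ticket" (word 2).
It functions as the direct object of "built", so the gap sits immediately after word 5 ("built").
Base order: Nora had built which ticket after a coach suspected that Ahmed read every engine in the lobby.

5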